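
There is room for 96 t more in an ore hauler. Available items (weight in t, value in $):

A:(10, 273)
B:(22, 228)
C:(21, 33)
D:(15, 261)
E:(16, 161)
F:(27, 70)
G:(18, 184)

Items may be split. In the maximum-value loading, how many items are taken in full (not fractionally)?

Ratios (sorted): A 27.30, D 17.40, B 10.36, G 10.22, E 10.06, F 2.59, C 1.57
take A (10 @ 273); take D (15 @ 261); take B (22 @ 228); take G (18 @ 184); take E (16 @ 161); take 15/27 of F → 38.89. Capacity used 96/96.
5 item(s) taken whole; one partial (take 15/27 of F).

5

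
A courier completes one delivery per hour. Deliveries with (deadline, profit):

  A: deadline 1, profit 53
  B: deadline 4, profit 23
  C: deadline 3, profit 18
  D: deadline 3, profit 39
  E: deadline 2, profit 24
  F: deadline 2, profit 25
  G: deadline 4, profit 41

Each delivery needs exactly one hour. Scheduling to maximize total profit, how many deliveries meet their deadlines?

4

Take jobs in profit order; each goes to the latest open slot no later than its deadline.
By profit: A(d1,53), G(d4,41), D(d3,39), F(d2,25), E(d2,24), B(d4,23), C(d3,18)
A→slot 1; G→slot 4; D→slot 3; F→slot 2; E skipped; B skipped; C skipped.
4 of 7 scheduled.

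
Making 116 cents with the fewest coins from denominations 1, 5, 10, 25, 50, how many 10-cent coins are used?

116 − 2×50→16 − 1×10→6 − 1×5→1 − 1×1→0
Count of 10: 1

1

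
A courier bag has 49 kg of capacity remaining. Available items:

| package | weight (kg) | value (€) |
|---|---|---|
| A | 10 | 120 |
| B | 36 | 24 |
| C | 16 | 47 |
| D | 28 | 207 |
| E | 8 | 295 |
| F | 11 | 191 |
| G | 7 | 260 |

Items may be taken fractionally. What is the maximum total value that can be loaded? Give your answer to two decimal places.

962.11

Sort by value per unit weight and fill in that order.
Ratios (sorted): G 37.14, E 36.88, F 17.36, A 12.00, D 7.39, C 2.94, B 0.67
take G (7 @ 260); take E (8 @ 295); take F (11 @ 191); take A (10 @ 120); take 13/28 of D → 96.11. Capacity used 49/49.
Total value = 962.11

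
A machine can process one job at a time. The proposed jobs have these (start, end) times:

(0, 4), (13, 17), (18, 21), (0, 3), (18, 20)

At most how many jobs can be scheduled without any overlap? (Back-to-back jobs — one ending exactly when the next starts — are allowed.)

3

Greedy by earliest finish: after sorting by end time, pick each interval compatible with the last pick.
Sorted by end: (0,3)  (0,4)  (13,17)  (18,20)  (18,21)
take (0,3); take (13,17); take (18,20); skip (18,21).
Selected 3 jobs.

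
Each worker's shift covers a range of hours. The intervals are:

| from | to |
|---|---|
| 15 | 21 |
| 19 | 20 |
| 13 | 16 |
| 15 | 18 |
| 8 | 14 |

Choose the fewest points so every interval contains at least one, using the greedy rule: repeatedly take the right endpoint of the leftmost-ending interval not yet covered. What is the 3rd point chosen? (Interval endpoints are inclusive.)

Sort by right endpoint; whenever an interval is uncovered, place a point at its right end.
By right end: [8,14]  [13,16]  [15,18]  [19,20]  [15,21]
[8,14] uncovered → point at 14; [15,18] uncovered → point at 18; [19,20] uncovered → point at 20.
Points: 14, 18, 20 (3 total).

20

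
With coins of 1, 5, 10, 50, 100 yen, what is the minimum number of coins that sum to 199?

11

199 − 1×100→99 − 1×50→49 − 4×10→9 − 1×5→4 − 4×1→0
Total coins = 1 + 1 + 4 + 1 + 4 = 11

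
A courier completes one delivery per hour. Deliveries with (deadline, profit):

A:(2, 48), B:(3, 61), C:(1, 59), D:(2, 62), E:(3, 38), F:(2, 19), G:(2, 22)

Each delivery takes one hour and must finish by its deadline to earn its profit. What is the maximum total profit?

182

Profit order: D=62 B=61 C=59 A=48 E=38 G=22 F=19
Assign: D→slot 2, B→slot 3, C→slot 1, A skipped, E skipped, G skipped, F skipped.
Slots: [1:C] [2:D] [3:B]
Profit = 59 + 62 + 61 = 182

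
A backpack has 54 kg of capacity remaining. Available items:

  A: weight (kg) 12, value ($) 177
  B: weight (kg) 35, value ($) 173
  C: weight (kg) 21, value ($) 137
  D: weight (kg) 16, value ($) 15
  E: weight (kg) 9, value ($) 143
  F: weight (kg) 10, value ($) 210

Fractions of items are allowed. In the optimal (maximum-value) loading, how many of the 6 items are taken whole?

4

Ratios (sorted): F 21.00, E 15.89, A 14.75, C 6.52, B 4.94, D 0.94
take F (10 @ 210); take E (9 @ 143); take A (12 @ 177); take C (21 @ 137); take 2/35 of B → 9.89. Capacity used 54/54.
4 item(s) taken whole; one partial (take 2/35 of B).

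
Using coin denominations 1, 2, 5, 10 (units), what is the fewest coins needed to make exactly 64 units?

64 − 6×10→4 − 2×2→0
Total coins = 6 + 2 = 8

8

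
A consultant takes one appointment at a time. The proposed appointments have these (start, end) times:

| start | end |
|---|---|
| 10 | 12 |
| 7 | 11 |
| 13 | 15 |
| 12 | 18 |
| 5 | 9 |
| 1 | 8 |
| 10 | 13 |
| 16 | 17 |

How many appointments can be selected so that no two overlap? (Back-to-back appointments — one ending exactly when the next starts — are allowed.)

4

By end time: (1,8), (5,9), (7,11), (10,12), (10,13), (13,15), (16,17), (12,18).
Pick (1,8); next start ≥ 8 → (10,12); next start ≥ 12 → (13,15); next start ≥ 15 → (16,17).
Selected 4 appointments.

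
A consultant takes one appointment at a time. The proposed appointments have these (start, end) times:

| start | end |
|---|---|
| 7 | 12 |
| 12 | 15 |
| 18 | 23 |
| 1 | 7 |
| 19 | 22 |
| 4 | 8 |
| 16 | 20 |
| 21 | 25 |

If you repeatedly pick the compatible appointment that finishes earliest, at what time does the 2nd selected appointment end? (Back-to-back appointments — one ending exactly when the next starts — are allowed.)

By end time: (1,7), (4,8), (7,12), (12,15), (16,20), (19,22), (18,23), (21,25).
Pick (1,7); next start ≥ 7 → (7,12); next start ≥ 12 → (12,15); next start ≥ 15 → (16,20); next start ≥ 20 → (21,25).
Selected: (1,7) (7,12) (12,15) (16,20) (21,25)

12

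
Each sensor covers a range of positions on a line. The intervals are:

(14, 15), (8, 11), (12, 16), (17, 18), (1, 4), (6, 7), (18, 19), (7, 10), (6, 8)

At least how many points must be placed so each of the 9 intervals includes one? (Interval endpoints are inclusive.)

Sorted: [1,4] [6,7] [6,8] [7,10] [8,11] [14,15] [12,16] [17,18] [18,19]
{[1,4]} hit by 4; {[6,7],[6,8],[7,10]} hit by 7; {[8,11]} hit by 11; {[14,15],[12,16]} hit by 15; {[17,18],[18,19]} hit by 18.
Points: 4, 7, 11, 15, 18 (5 total).

5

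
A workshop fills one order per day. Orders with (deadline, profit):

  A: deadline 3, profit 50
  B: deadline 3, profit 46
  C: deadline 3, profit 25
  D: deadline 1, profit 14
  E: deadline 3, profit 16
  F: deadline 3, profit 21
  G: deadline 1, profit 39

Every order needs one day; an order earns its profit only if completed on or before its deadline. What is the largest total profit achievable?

135

Take jobs in profit order; each goes to the latest open slot no later than its deadline.
By profit: A(d3,50), B(d3,46), G(d1,39), C(d3,25), F(d3,21), E(d3,16), D(d1,14)
A→slot 3; B→slot 2; G→slot 1; C skipped; F skipped; E skipped; D skipped.
Profit = 39 + 46 + 50 = 135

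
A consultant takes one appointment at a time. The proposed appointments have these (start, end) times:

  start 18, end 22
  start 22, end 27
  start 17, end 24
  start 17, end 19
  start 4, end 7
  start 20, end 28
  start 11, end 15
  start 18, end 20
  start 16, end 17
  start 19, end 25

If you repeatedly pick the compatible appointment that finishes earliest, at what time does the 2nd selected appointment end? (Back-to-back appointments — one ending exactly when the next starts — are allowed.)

Sort by end time and greedily take each interval whose start is ≥ the last chosen end.
Sorted by end: (4,7)  (11,15)  (16,17)  (17,19)  (18,20)  (18,22)  (17,24)  (19,25)  (22,27)  (20,28)
take (4,7); take (11,15); take (16,17); take (17,19); skip (18,20); take (19,25); skip (22,27); skip (20,28).
Selected: (4,7) (11,15) (16,17) (17,19) (19,25)

15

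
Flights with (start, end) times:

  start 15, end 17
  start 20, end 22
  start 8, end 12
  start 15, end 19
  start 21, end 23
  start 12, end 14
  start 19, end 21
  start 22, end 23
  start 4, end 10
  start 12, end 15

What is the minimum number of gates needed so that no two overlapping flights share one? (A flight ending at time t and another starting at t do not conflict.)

The answer is the maximum number of intervals overlapping at any instant.
starts: [4, 8, 12, 12, 15, 15, 19, 20, 21, 22]
ends:   [10, 12, 14, 15, 17, 19, 21, 22, 23, 23]
s4→1 s8→2  — peak 2.

2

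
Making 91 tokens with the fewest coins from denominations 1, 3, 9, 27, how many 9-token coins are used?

1

Use the largest denomination that fits, subtract, and repeat.
91 − 3×27→10 − 1×9→1 − 1×1→0
Count of 9: 1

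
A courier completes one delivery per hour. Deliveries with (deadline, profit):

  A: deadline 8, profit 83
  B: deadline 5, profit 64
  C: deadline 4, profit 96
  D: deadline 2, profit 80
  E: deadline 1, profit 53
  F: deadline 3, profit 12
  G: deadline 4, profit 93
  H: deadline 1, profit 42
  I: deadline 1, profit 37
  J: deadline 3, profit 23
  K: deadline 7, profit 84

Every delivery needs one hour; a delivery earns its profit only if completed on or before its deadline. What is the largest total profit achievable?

553

Take jobs in profit order; each goes to the latest open slot no later than its deadline.
By profit: C(d4,96), G(d4,93), K(d7,84), A(d8,83), D(d2,80), B(d5,64), E(d1,53), H(d1,42), I(d1,37), J(d3,23), F(d3,12)
C→slot 4; G→slot 3; K→slot 7; A→slot 8; D→slot 2; B→slot 5; E→slot 1; H skipped; I skipped; J skipped; F skipped.
Profit = 53 + 80 + 93 + 96 + 64 + 84 + 83 = 553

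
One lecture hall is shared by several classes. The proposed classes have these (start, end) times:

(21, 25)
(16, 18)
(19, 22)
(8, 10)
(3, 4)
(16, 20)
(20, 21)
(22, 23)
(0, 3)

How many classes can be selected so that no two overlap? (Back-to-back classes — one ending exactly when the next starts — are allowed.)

6

Order by finish time; keep every interval that doesn't clash with the previous kept one.
Sorted by end: (0,3)  (3,4)  (8,10)  (16,18)  (16,20)  (20,21)  (19,22)  (22,23)  (21,25)
take (0,3); take (3,4); take (8,10); take (16,18); skip (16,20); take (20,21); take (22,23); skip (21,25).
Selected 6 classes.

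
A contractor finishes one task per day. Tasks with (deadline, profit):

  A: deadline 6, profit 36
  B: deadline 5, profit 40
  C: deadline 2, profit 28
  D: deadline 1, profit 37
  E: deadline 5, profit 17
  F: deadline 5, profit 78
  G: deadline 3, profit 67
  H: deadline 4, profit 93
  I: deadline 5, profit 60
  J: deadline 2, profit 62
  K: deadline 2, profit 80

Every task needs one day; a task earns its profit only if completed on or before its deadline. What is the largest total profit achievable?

416

Profit order: H=93 K=80 F=78 G=67 J=62 I=60 B=40 D=37 A=36 C=28 E=17
Assign: H→slot 4, K→slot 2, F→slot 5, G→slot 3, J→slot 1, I skipped, B skipped, D skipped, A→slot 6, C skipped, E skipped.
Slots: [1:J] [2:K] [3:G] [4:H] [5:F] [6:A]
Profit = 62 + 80 + 67 + 93 + 78 + 36 = 416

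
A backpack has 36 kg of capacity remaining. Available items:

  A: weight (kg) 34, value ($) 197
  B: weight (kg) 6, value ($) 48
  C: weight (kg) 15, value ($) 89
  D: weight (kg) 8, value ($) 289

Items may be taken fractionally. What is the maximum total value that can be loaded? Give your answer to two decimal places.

466.56

Sort by value per unit weight and fill in that order.
Order: D (289/8=36.12) > B (48/6=8.00) > C (89/15=5.93) > A (197/34=5.79)
Fill: take D (8 @ 289) → take B (6 @ 48) → take C (15 @ 89) → take 7/34 of A → 40.56; 36/36 used.
Total value = 466.56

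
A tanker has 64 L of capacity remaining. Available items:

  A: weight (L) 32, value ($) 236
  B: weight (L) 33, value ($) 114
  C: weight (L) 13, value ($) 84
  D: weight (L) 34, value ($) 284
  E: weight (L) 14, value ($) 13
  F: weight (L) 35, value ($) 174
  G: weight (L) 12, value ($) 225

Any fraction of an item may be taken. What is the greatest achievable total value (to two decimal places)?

Sort by value per unit weight and fill in that order.
Order: G (225/12=18.75) > D (284/34=8.35) > A (236/32=7.38) > C (84/13=6.46) > F (174/35=4.97) > B (114/33=3.45) > E (13/14=0.93)
Fill: take G (12 @ 225) → take D (34 @ 284) → take 18/32 of A → 132.75; 64/64 used.
Total value = 641.75

641.75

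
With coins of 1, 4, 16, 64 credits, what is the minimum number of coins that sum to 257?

5

Use the largest denomination that fits, subtract, and repeat.
257 = 4×64 + 1×1
Total coins = 4 + 1 = 5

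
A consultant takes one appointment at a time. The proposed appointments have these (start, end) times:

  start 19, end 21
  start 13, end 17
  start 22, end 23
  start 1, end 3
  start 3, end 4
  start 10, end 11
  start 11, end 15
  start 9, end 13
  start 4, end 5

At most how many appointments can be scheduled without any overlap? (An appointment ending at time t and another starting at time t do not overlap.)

7

Greedy by earliest finish: after sorting by end time, pick each interval compatible with the last pick.
By end time: (1,3), (3,4), (4,5), (10,11), (9,13), (11,15), (13,17), (19,21), (22,23).
Pick (1,3); next start ≥ 3 → (3,4); next start ≥ 4 → (4,5); next start ≥ 5 → (10,11); next start ≥ 11 → (11,15); next start ≥ 15 → (19,21); next start ≥ 21 → (22,23).
Selected 7 appointments.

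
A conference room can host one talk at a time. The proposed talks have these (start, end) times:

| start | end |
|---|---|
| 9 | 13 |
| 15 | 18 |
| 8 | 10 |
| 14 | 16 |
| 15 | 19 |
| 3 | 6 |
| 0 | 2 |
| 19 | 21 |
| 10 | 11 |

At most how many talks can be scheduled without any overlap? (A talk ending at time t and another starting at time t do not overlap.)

6

Sort by end time and greedily take each interval whose start is ≥ the last chosen end.
Sorted by end: (0,2)  (3,6)  (8,10)  (10,11)  (9,13)  (14,16)  (15,18)  (15,19)  (19,21)
take (0,2); take (3,6); take (8,10); take (10,11); skip (9,13); take (14,16); take (19,21).
Selected 6 talks.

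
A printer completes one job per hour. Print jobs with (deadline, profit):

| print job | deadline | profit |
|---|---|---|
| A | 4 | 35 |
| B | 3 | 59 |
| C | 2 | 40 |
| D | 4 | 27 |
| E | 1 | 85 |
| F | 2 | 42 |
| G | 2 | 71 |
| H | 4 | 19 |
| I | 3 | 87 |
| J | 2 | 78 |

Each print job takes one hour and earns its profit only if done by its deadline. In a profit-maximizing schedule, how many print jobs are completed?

4

Sort by profit descending; place each in the latest free slot ≤ its deadline.
By profit: I(d3,87), E(d1,85), J(d2,78), G(d2,71), B(d3,59), F(d2,42), C(d2,40), A(d4,35), D(d4,27), H(d4,19)
I→slot 3; E→slot 1; J→slot 2; G skipped; B skipped; F skipped; C skipped; A→slot 4; D skipped; H skipped.
4 of 10 scheduled.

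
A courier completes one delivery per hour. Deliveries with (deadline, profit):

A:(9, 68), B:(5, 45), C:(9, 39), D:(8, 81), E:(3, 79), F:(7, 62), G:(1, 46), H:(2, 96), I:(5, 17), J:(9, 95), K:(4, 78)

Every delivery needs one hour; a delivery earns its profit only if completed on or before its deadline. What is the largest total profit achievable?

650

By profit: H(d2,96), J(d9,95), D(d8,81), E(d3,79), K(d4,78), A(d9,68), F(d7,62), G(d1,46), B(d5,45), C(d9,39), I(d5,17)
H→slot 2; J→slot 9; D→slot 8; E→slot 3; K→slot 4; A→slot 7; F→slot 6; G→slot 1; B→slot 5; C skipped; I skipped.
Profit = 46 + 96 + 79 + 78 + 45 + 62 + 68 + 81 + 95 = 650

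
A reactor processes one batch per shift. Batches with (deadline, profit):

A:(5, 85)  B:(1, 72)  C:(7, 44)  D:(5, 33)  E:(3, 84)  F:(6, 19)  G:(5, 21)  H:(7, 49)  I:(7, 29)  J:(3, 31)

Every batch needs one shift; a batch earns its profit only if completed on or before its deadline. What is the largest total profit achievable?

398

Sort by profit descending; place each in the latest free slot ≤ its deadline.
Profit order: A=85 E=84 B=72 H=49 C=44 D=33 J=31 I=29 G=21 F=19
Assign: A→slot 5, E→slot 3, B→slot 1, H→slot 7, C→slot 6, D→slot 4, J→slot 2, I skipped, G skipped, F skipped.
Slots: [1:B] [2:J] [3:E] [4:D] [5:A] [6:C] [7:H]
Profit = 72 + 31 + 84 + 33 + 85 + 44 + 49 = 398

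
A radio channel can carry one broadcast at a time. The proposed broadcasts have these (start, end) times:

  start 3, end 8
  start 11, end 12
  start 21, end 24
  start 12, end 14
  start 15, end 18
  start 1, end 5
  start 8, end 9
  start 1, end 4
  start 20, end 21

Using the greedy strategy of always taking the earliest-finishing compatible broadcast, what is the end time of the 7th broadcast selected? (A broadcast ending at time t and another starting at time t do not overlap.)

24

Order by finish time; keep every interval that doesn't clash with the previous kept one.
By end time: (1,4), (1,5), (3,8), (8,9), (11,12), (12,14), (15,18), (20,21), (21,24).
Pick (1,4); next start ≥ 4 → (8,9); next start ≥ 9 → (11,12); next start ≥ 12 → (12,14); next start ≥ 14 → (15,18); next start ≥ 18 → (20,21); next start ≥ 21 → (21,24).
Selected: (1,4) (8,9) (11,12) (12,14) (15,18) (20,21) (21,24)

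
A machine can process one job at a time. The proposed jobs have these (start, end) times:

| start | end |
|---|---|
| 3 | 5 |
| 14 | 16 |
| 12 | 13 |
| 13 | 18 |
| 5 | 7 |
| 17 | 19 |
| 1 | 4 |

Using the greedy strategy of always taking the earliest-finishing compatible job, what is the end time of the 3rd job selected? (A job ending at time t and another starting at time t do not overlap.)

Order by finish time; keep every interval that doesn't clash with the previous kept one.
By end time: (1,4), (3,5), (5,7), (12,13), (14,16), (13,18), (17,19).
Pick (1,4); next start ≥ 4 → (5,7); next start ≥ 7 → (12,13); next start ≥ 13 → (14,16); next start ≥ 16 → (17,19).
Selected: (1,4) (5,7) (12,13) (14,16) (17,19)

13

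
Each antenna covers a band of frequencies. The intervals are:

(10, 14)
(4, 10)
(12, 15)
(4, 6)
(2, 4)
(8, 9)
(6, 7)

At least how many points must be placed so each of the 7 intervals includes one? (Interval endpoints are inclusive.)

4

By right end: [2,4]  [4,6]  [6,7]  [8,9]  [4,10]  [10,14]  [12,15]
[2,4] uncovered → point at 4; [6,7] uncovered → point at 7; [8,9] uncovered → point at 9; [10,14] uncovered → point at 14.
Points: 4, 7, 9, 14 (4 total).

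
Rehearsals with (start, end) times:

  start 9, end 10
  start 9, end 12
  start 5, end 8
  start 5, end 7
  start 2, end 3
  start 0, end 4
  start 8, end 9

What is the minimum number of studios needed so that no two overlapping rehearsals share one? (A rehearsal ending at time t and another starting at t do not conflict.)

2

Events (time:±→running): 0:+→1 2:+→2 … peak 2.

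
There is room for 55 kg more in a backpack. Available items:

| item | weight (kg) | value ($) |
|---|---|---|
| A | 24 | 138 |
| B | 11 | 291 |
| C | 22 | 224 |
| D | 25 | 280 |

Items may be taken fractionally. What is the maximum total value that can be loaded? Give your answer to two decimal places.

Greedy by value/weight ratio, highest first.
Order: B (291/11=26.45) > D (280/25=11.20) > C (224/22=10.18) > A (138/24=5.75)
Fill: take B (11 @ 291) → take D (25 @ 280) → take 19/22 of C → 193.45; 55/55 used.
Total value = 764.45

764.45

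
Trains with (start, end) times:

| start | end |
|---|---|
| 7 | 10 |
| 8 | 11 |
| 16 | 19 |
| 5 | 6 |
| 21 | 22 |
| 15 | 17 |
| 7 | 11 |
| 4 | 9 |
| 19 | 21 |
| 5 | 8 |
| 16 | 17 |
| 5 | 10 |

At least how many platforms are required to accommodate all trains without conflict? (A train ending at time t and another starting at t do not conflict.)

5

Count concurrent intervals with a sweep; the peak is the room count.
Events (time:±→running): 4:+→1 5:+→2 5:+→3 5:+→4 6:-→3 7:+→4 7:+→5 … peak 5.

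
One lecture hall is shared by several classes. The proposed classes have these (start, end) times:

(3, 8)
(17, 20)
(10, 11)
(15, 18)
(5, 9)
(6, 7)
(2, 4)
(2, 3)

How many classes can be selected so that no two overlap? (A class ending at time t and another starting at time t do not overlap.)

Sort by end time and greedily take each interval whose start is ≥ the last chosen end.
Sorted by end: (2,3)  (2,4)  (6,7)  (3,8)  (5,9)  (10,11)  (15,18)  (17,20)
take (2,3); take (6,7); skip (5,9); take (10,11); take (15,18).
Selected 4 classes.

4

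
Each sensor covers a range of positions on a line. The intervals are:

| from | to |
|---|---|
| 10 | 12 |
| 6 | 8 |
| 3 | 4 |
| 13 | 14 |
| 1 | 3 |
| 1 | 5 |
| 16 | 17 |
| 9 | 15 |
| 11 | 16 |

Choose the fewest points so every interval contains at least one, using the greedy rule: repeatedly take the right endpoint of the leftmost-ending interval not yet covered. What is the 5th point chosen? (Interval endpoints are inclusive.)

Process intervals by earliest right end; each time one isn't hit yet, stab at its right endpoint.
By right end: [1,3]  [3,4]  [1,5]  [6,8]  [10,12]  [13,14]  [9,15]  [11,16]  [16,17]
[1,3] uncovered → point at 3; [6,8] uncovered → point at 8; [10,12] uncovered → point at 12; [13,14] uncovered → point at 14; [16,17] uncovered → point at 17.
Points: 3, 8, 12, 14, 17 (5 total).

17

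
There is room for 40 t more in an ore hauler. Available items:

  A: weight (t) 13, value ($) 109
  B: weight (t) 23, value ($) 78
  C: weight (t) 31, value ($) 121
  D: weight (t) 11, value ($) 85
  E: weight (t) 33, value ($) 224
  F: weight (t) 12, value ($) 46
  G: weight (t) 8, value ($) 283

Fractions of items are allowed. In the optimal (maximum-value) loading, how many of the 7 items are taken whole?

Greedy by value/weight ratio, highest first.
Ratios (sorted): G 35.38, A 8.38, D 7.73, E 6.79, C 3.90, F 3.83, B 3.39
take G (8 @ 283); take A (13 @ 109); take D (11 @ 85); take 8/33 of E → 54.30. Capacity used 40/40.
3 item(s) taken whole; one partial (take 8/33 of E).

3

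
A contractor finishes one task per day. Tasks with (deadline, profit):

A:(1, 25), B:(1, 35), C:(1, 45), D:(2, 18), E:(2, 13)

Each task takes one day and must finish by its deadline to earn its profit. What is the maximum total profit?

Take jobs in profit order; each goes to the latest open slot no later than its deadline.
Profit order: C=45 B=35 A=25 D=18 E=13
Assign: C→slot 1, B skipped, A skipped, D→slot 2, E skipped.
Slots: [1:C] [2:D]
Profit = 45 + 18 = 63

63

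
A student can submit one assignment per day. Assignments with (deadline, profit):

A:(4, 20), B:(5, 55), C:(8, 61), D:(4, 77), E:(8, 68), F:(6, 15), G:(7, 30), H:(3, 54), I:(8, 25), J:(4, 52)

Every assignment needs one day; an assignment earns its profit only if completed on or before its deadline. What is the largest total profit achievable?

Sort by profit descending; place each in the latest free slot ≤ its deadline.
Profit order: D=77 E=68 C=61 B=55 H=54 J=52 G=30 I=25 A=20 F=15
Assign: D→slot 4, E→slot 8, C→slot 7, B→slot 5, H→slot 3, J→slot 2, G→slot 6, I→slot 1, A skipped, F skipped.
Slots: [1:I] [2:J] [3:H] [4:D] [5:B] [6:G] [7:C] [8:E]
Profit = 25 + 52 + 54 + 77 + 55 + 30 + 61 + 68 = 422

422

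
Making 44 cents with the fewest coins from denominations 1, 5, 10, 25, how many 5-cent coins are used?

Greedy: take as many of the largest coin as possible, then repeat with the remainder.
44 = 1×25 + 1×10 + 1×5 + 4×1
Count of 5: 1

1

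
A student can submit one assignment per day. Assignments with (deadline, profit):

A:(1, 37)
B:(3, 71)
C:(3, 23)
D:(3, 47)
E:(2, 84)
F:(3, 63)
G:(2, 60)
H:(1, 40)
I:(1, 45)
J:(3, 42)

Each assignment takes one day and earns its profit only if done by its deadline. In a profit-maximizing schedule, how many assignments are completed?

Sort by profit descending; place each in the latest free slot ≤ its deadline.
By profit: E(d2,84), B(d3,71), F(d3,63), G(d2,60), D(d3,47), I(d1,45), J(d3,42), H(d1,40), A(d1,37), C(d3,23)
E→slot 2; B→slot 3; F→slot 1; G skipped; D skipped; I skipped; J skipped; H skipped; A skipped; C skipped.
3 of 10 scheduled.

3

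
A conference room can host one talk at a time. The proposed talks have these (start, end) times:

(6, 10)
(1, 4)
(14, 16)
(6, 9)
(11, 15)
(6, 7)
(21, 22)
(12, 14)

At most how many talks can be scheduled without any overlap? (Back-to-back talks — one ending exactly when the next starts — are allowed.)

Order by finish time; keep every interval that doesn't clash with the previous kept one.
Sorted by end: (1,4)  (6,7)  (6,9)  (6,10)  (12,14)  (11,15)  (14,16)  (21,22)
take (1,4); take (6,7); take (12,14); take (14,16); take (21,22).
Selected 5 talks.

5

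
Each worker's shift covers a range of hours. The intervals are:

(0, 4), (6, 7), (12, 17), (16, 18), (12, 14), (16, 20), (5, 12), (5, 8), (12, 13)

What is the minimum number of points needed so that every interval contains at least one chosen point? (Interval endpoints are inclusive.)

Process intervals by earliest right end; each time one isn't hit yet, stab at its right endpoint.
Sorted: [0,4] [6,7] [5,8] [5,12] [12,13] [12,14] [12,17] [16,18] [16,20]
{[0,4]} hit by 4; {[6,7],[5,8],[5,12]} hit by 7; {[12,13],[12,14],[12,17]} hit by 13; {[16,18],[16,20]} hit by 18.
Points: 4, 7, 13, 18 (4 total).

4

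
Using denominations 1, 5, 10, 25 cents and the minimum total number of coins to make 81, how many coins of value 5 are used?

Use the largest denomination that fits, subtract, and repeat.
81 − 3×25→6 − 1×5→1 − 1×1→0
Count of 5: 1

1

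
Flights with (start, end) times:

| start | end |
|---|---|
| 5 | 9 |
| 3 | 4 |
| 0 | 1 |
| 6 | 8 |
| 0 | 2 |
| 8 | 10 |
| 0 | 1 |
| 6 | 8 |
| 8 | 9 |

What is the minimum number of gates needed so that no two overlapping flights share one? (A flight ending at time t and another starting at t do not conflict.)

Count concurrent intervals with a sweep; the peak is the room count.
starts: [0, 0, 0, 3, 5, 6, 6, 8, 8]
ends:   [1, 1, 2, 4, 8, 8, 9, 9, 10]
s0→1 s0→2 s0→3  — peak 3.

3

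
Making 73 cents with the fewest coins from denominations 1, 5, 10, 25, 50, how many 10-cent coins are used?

Greedy: take as many of the largest coin as possible, then repeat with the remainder.
73 − 1×50→23 − 2×10→3 − 3×1→0
Count of 10: 2

2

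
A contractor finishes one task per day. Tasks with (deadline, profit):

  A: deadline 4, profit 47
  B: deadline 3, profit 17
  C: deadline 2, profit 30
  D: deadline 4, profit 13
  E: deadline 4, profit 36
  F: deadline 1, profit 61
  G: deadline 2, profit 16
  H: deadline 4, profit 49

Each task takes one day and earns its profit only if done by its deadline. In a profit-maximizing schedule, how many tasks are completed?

Sort by profit descending; place each in the latest free slot ≤ its deadline.
By profit: F(d1,61), H(d4,49), A(d4,47), E(d4,36), C(d2,30), B(d3,17), G(d2,16), D(d4,13)
F→slot 1; H→slot 4; A→slot 3; E→slot 2; C skipped; B skipped; G skipped; D skipped.
4 of 8 scheduled.

4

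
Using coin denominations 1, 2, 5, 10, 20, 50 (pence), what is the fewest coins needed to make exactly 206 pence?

Greedy: take as many of the largest coin as possible, then repeat with the remainder.
206 = 4×50 + 1×5 + 1×1
Total coins = 4 + 1 + 1 = 6

6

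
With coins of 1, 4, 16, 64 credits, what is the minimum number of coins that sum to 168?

6

168 − 2×64→40 − 2×16→8 − 2×4→0
Total coins = 2 + 2 + 2 = 6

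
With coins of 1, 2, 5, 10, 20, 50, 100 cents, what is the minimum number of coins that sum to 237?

Use the largest denomination that fits, subtract, and repeat.
237 − 2×100→37 − 1×20→17 − 1×10→7 − 1×5→2 − 1×2→0
Total coins = 2 + 1 + 1 + 1 + 1 = 6

6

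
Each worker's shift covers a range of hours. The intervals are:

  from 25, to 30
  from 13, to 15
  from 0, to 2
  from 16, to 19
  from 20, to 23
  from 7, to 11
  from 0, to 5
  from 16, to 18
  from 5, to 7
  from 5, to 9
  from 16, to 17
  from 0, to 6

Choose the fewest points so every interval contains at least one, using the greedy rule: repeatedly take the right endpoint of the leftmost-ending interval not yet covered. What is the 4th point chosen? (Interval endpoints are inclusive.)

Process intervals by earliest right end; each time one isn't hit yet, stab at its right endpoint.
By right end: [0,2]  [0,5]  [0,6]  [5,7]  [5,9]  [7,11]  [13,15]  [16,17]  [16,18]  [16,19]  [20,23]  [25,30]
[0,2] uncovered → point at 2; [5,7] uncovered → point at 7; [13,15] uncovered → point at 15; [16,17] uncovered → point at 17; [20,23] uncovered → point at 23; [25,30] uncovered → point at 30.
Points: 2, 7, 15, 17, 23, 30 (6 total).

17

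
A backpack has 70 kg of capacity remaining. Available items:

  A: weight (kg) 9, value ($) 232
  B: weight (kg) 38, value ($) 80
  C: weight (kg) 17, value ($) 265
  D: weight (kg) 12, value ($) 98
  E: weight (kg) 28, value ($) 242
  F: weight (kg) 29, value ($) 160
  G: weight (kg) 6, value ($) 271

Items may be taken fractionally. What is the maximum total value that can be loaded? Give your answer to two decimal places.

1091.67

Order: G (271/6=45.17) > A (232/9=25.78) > C (265/17=15.59) > E (242/28=8.64) > D (98/12=8.17) > F (160/29=5.52) > B (80/38=2.11)
Fill: take G (6 @ 271) → take A (9 @ 232) → take C (17 @ 265) → take E (28 @ 242) → take 10/12 of D → 81.67; 70/70 used.
Total value = 1091.67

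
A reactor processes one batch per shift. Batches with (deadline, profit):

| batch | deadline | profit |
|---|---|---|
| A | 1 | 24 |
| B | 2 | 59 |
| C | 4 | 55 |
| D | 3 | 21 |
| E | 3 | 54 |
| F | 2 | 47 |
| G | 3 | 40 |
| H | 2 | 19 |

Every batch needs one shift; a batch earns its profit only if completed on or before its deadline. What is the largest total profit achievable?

215

Profit order: B=59 C=55 E=54 F=47 G=40 A=24 D=21 H=19
Assign: B→slot 2, C→slot 4, E→slot 3, F→slot 1, G skipped, A skipped, D skipped, H skipped.
Slots: [1:F] [2:B] [3:E] [4:C]
Profit = 47 + 59 + 54 + 55 = 215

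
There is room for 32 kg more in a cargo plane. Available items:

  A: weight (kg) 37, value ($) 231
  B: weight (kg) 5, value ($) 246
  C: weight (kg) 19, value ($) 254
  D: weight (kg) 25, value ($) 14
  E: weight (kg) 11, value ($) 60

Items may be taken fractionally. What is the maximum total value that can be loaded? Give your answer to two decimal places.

Sort by value per unit weight and fill in that order.
Ratios (sorted): B 49.20, C 13.37, A 6.24, E 5.45, D 0.56
take B (5 @ 246); take C (19 @ 254); take 8/37 of A → 49.95. Capacity used 32/32.
Total value = 549.95

549.95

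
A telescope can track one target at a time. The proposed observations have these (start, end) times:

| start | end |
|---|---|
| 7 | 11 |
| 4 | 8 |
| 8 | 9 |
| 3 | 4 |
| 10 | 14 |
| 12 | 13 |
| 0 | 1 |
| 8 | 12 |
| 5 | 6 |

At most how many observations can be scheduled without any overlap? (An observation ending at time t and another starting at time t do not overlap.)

Sorted by end: (0,1)  (3,4)  (5,6)  (4,8)  (8,9)  (7,11)  (8,12)  (12,13)  (10,14)
take (0,1); take (3,4); take (5,6); take (8,9); skip (7,11); skip (8,12); take (12,13).
Selected 5 observations.

5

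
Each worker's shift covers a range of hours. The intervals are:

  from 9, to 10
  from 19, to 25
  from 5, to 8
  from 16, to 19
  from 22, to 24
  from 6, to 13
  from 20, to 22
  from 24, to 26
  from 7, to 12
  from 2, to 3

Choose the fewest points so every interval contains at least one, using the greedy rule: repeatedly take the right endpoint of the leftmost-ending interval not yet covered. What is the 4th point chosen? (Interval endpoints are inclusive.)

Process intervals by earliest right end; each time one isn't hit yet, stab at its right endpoint.
Sorted: [2,3] [5,8] [9,10] [7,12] [6,13] [16,19] [20,22] [22,24] [19,25] [24,26]
{[2,3]} hit by 3; {[5,8]} hit by 8; {[9,10],[7,12],[6,13]} hit by 10; {[16,19]} hit by 19; {[20,22],[22,24],[19,25]} hit by 22; {[24,26]} hit by 26.
Points: 3, 8, 10, 19, 22, 26 (6 total).

19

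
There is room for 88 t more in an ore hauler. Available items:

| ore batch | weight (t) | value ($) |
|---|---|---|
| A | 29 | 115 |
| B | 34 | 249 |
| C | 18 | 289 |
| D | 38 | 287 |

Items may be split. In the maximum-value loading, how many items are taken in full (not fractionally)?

2

Greedy by value/weight ratio, highest first.
Ratios (sorted): C 16.06, D 7.55, B 7.32, A 3.97
take C (18 @ 289); take D (38 @ 287); take 32/34 of B → 234.35. Capacity used 88/88.
2 item(s) taken whole; one partial (take 32/34 of B).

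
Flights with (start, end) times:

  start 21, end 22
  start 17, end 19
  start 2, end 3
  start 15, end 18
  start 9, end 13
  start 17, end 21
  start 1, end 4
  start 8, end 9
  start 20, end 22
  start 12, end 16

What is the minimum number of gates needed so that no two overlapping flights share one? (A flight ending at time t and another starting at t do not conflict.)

The answer is the maximum number of intervals overlapping at any instant.
Events (time:±→running): 1:+→1 2:+→2 3:-→1 4:-→0 8:+→1 9:-→0 9:+→1 12:+→2 13:-→1 15:+→2 16:-→1 17:+→2 17:+→3 … peak 3.

3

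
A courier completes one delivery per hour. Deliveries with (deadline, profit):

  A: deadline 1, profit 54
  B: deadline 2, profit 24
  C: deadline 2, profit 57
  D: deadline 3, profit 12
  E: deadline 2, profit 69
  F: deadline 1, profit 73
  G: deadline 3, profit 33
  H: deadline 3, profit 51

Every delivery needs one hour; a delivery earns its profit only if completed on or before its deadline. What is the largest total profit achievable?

Profit order: F=73 E=69 C=57 A=54 H=51 G=33 B=24 D=12
Assign: F→slot 1, E→slot 2, C skipped, A skipped, H→slot 3, G skipped, B skipped, D skipped.
Slots: [1:F] [2:E] [3:H]
Profit = 73 + 69 + 51 = 193

193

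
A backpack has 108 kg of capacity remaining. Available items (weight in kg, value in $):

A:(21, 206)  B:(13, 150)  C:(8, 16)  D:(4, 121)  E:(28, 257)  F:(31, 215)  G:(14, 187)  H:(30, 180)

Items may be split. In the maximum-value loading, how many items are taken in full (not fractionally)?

5

Greedy by value/weight ratio, highest first.
Ratios (sorted): D 30.25, G 13.36, B 11.54, A 9.81, E 9.18, F 6.94, H 6.00, C 2.00
take D (4 @ 121); take G (14 @ 187); take B (13 @ 150); take A (21 @ 206); take E (28 @ 257); take 28/31 of F → 194.19. Capacity used 108/108.
5 item(s) taken whole; one partial (take 28/31 of F).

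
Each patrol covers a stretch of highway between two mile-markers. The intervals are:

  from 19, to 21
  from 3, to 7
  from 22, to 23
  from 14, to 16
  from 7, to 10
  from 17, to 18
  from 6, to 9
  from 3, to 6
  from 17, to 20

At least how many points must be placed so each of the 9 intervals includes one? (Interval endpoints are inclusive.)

6

Process intervals by earliest right end; each time one isn't hit yet, stab at its right endpoint.
By right end: [3,6]  [3,7]  [6,9]  [7,10]  [14,16]  [17,18]  [17,20]  [19,21]  [22,23]
[3,6] uncovered → point at 6; [7,10] uncovered → point at 10; [14,16] uncovered → point at 16; [17,18] uncovered → point at 18; [19,21] uncovered → point at 21; [22,23] uncovered → point at 23.
Points: 6, 10, 16, 18, 21, 23 (6 total).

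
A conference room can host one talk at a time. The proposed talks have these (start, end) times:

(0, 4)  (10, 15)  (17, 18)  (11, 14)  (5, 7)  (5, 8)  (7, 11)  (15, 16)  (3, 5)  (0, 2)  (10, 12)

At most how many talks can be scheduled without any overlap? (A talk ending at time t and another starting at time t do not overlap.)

Sort by end time and greedily take each interval whose start is ≥ the last chosen end.
By end time: (0,2), (0,4), (3,5), (5,7), (5,8), (7,11), (10,12), (11,14), (10,15), (15,16), (17,18).
Pick (0,2); next start ≥ 2 → (3,5); next start ≥ 5 → (5,7); next start ≥ 7 → (7,11); next start ≥ 11 → (11,14); next start ≥ 14 → (15,16); next start ≥ 16 → (17,18).
Selected 7 talks.

7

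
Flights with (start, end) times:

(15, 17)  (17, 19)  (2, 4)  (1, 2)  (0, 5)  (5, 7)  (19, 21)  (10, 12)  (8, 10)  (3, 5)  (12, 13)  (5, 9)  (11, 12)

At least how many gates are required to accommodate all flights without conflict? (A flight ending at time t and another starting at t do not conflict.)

starts: [0, 1, 2, 3, 5, 5, 8, 10, 11, 12, 15, 17, 19]
ends:   [2, 4, 5, 5, 7, 9, 10, 12, 12, 13, 17, 19, 21]
s0→1 s1→2 e2→1 s2→2 s3→3  — peak 3.

3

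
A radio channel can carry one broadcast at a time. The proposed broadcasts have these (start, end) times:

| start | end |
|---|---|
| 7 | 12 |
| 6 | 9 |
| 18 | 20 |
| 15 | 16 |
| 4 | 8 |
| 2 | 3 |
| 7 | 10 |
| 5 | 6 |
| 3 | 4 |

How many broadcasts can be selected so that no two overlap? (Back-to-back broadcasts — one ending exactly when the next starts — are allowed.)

By end time: (2,3), (3,4), (5,6), (4,8), (6,9), (7,10), (7,12), (15,16), (18,20).
Pick (2,3); next start ≥ 3 → (3,4); next start ≥ 4 → (5,6); next start ≥ 6 → (6,9); next start ≥ 9 → (15,16); next start ≥ 16 → (18,20).
Selected 6 broadcasts.

6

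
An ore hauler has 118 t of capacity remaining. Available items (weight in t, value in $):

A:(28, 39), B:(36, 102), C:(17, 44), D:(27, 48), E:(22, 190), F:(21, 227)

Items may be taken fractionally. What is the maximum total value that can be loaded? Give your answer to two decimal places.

602.11

Sort by value per unit weight and fill in that order.
Ratios (sorted): F 10.81, E 8.64, B 2.83, C 2.59, D 1.78, A 1.39
take F (21 @ 227); take E (22 @ 190); take B (36 @ 102); take C (17 @ 44); take 22/27 of D → 39.11. Capacity used 118/118.
Total value = 602.11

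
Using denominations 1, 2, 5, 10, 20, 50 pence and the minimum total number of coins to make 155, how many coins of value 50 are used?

3

155 = 3×50 + 1×5
Count of 50: 3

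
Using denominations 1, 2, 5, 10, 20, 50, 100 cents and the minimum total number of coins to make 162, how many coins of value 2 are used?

1

162 − 1×100→62 − 1×50→12 − 1×10→2 − 1×2→0
Count of 2: 1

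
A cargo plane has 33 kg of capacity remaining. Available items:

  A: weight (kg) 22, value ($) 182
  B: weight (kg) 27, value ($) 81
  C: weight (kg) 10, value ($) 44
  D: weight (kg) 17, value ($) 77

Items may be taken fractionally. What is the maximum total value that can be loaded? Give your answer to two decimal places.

231.82

Order: A (182/22=8.27) > D (77/17=4.53) > C (44/10=4.40) > B (81/27=3.00)
Fill: take A (22 @ 182) → take 11/17 of D → 49.82; 33/33 used.
Total value = 231.82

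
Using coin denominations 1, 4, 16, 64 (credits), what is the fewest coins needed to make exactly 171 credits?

9

171 − 2×64→43 − 2×16→11 − 2×4→3 − 3×1→0
Total coins = 2 + 2 + 2 + 3 = 9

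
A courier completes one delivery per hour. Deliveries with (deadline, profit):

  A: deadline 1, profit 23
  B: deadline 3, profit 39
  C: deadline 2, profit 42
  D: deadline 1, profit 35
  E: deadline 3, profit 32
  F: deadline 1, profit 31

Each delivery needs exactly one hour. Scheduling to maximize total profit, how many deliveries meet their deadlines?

Take jobs in profit order; each goes to the latest open slot no later than its deadline.
By profit: C(d2,42), B(d3,39), D(d1,35), E(d3,32), F(d1,31), A(d1,23)
C→slot 2; B→slot 3; D→slot 1; E skipped; F skipped; A skipped.
3 of 6 scheduled.

3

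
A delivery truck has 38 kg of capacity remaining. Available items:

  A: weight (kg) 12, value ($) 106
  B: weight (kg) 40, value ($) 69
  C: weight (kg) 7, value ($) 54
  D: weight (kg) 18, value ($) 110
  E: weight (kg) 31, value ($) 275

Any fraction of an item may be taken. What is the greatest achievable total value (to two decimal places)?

Sort by value per unit weight and fill in that order.
Order: E (275/31=8.87) > A (106/12=8.83) > C (54/7=7.71) > D (110/18=6.11) > B (69/40=1.73)
Fill: take E (31 @ 275) → take 7/12 of A → 61.83; 38/38 used.
Total value = 336.83

336.83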